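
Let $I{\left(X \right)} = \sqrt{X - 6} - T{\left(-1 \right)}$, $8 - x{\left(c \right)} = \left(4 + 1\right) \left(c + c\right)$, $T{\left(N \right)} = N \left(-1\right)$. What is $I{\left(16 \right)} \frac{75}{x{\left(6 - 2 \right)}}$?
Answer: $\frac{75}{32} - \frac{75 \sqrt{10}}{32} \approx -5.0678$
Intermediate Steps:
$T{\left(N \right)} = - N$
$x{\left(c \right)} = 8 - 10 c$ ($x{\left(c \right)} = 8 - \left(4 + 1\right) \left(c + c\right) = 8 - 5 \cdot 2 c = 8 - 10 c$)
$I{\left(X \right)} = -1 + \sqrt{-6 + X}$ ($I{\left(X \right)} = \sqrt{X - 6} - \left(-1\right) \left(-1\right) = \sqrt{-6 + X} - 1 = -1 + \sqrt{-6 + X}$)
$I{\left(16 \right)} \frac{75}{x{\left(6 - 2 \right)}} = \left(-1 + \sqrt{-6 + 16}\right) \frac{75}{8 - 10 \left(6 - 2\right)} = \left(-1 + \sqrt{10}\right) \frac{75}{8 - 10 \left(6 - 2\right)} = \left(-1 + \sqrt{10}\right) \frac{75}{8 - 40} = \left(-1 + \sqrt{10}\right) \frac{75}{-32} = \left(-1 + \sqrt{10}\right) 75 \left(- \frac{1}{32}\right) = \left(-1 + \sqrt{10}\right) \left(- \frac{75}{32}\right) = \frac{75}{32} - \frac{75 \sqrt{10}}{32}$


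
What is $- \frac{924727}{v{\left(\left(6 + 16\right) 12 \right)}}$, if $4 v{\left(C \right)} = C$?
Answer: $- \frac{924727}{66} \approx -14011.0$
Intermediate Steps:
$v{\left(C \right)} = \frac{C}{4}$
$- \frac{924727}{v{\left(\left(6 + 16\right) 12 \right)}} = - \frac{924727}{\frac{1}{4} \left(6 + 16\right) 12} = - \frac{924727}{\frac{1}{4} \cdot 22 \cdot 12} = - \frac{924727}{\frac{1}{4} \cdot 264} = - \frac{924727}{66}$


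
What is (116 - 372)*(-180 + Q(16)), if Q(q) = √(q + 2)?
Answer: 46080 - 768*√2 ≈ 44994.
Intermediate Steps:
Q(q) = √(2 + q)
(116 - 372)*(-180 + Q(16)) = (116 - 372)*(-180 + √(2 + 16)) = -256*(-180 + √18) = -256*(-180 + 3*√2) = 46080 - 768*√2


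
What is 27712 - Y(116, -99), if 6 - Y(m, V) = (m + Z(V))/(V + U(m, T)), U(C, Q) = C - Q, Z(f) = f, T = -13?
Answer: 831197/30 ≈ 27707.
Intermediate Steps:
Y(m, V) = 6 - (V + m)/(13 + V + m) (Y(m, V) = 6 - (m + V)/(V + (m - 1*(-13))) = 6 - (V + m)/(V + (m + 13)) = 6 - (V + m)/(V + (13 + m)) = 6 - (V + m)/(13 + V + m))
27712 - Y(116, -99) = 27712 - (78 + 5*(-99) + 5*116)/(13 - 99 + 116) = 27712 - (78 - 495 + 580)/30 = 27712 - 163/30 = 831197/30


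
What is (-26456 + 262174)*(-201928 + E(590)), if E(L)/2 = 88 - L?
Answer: -47834725176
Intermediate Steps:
E(L) = 176 - 2*L (E(L) = 2*(88 - L) = 176 - 2*L)
(-26456 + 262174)*(-201928 + E(590)) = (-26456 + 262174)*(-201928 + (176 - 2*590)) = 235718*(-201928 + (176 - 1180)) = 235718*(-201928 - 1004) = 235718*(-202932) = -47834725176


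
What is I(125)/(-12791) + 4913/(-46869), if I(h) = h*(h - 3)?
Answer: -45740849/35264787 ≈ -1.2971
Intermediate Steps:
I(h) = h*(-3 + h)
I(125)/(-12791) + 4913/(-46869) = (125*(-3 + 125))/(-12791) + 4913/(-46869) = (125*122)*(-1/12791) + 4913*(-1/46869) = 15250*(-1/12791) - 289/2757 = -15250/12791 - 289/2757 = -45740849/35264787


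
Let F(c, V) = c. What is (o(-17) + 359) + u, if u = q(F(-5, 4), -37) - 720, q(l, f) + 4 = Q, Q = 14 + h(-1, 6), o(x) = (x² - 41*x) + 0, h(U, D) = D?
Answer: 641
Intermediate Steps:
o(x) = x² - 41*x
Q = 20 (Q = 14 + 6 = 20)
q(l, f) = 16 (q(l, f) = -4 + 20 = 16)
u = -704 (u = 16 - 720 = -704)
(o(-17) + 359) + u = (-17*(-41 - 17) + 359) - 704 = (-17*(-58) + 359) - 704 = (986 + 359) - 704 = 1345 - 704 = 641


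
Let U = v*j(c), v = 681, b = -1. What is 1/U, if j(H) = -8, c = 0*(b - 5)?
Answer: -1/5448 ≈ -0.00018355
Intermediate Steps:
c = 0 (c = 0*(-1 - 5) = 0*(-6) = 0)
U = -5448 (U = 681*(-8) = -5448)
1/U = 1/(-5448) = -1/5448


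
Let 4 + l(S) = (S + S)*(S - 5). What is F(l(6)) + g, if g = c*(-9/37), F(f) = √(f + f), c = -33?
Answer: 445/37 ≈ 12.027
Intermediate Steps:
l(S) = -4 + 2*S*(-5 + S) (l(S) = -4 + (S + S)*(S - 5) = -4 + (2*S)*(-5 + S) = -4 + 2*S*(-5 + S))
F(f) = √2*√f (F(f) = √(2*f) = √2*√f)
g = 297/37 (g = -(-297)/37 = -33*(-9/37) = 297/37 ≈ 8.0270)
F(l(6)) + g = √2*√(-4 - 10*6 + 2*6²) + 297/37 = √2*√(-4 - 60 + 2*36) + 297/37 = √2*√(-4 - 60 + 72) + 297/37 = √2*√8 + 297/37 = √2*(2*√2) + 297/37 = 4 + 297/37 = 445/37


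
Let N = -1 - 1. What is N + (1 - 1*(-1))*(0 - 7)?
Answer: -16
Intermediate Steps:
N = -2
N + (1 - 1*(-1))*(0 - 7) = -2 + (1 - 1*(-1))*(0 - 7) = -2 + (1 + 1)*(-7) = -2 + 2*(-7) = -2 - 14 = -16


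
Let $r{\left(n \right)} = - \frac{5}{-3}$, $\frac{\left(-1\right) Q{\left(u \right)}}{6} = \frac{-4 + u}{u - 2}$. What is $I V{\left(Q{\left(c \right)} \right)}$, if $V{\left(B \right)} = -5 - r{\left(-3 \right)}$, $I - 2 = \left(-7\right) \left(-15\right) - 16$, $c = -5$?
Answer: $- \frac{1820}{3} \approx -606.67$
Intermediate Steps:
$Q{\left(u \right)} = - \frac{6 \left(-4 + u\right)}{-2 + u}$ ($Q{\left(u \right)} = - 6 \frac{-4 + u}{u - 2} = - 6 \frac{-4 + u}{-2 + u} = - \frac{6 \left(-4 + u\right)}{-2 + u}$)
$r{\left(n \right)} = \frac{5}{3}$ ($r{\left(n \right)} = \left(-5\right) \left(- \frac{1}{3}\right) = \frac{5}{3}$)
$I = 91$ ($I = 2 - -89 = 2 + \left(105 - 16\right) = 2 + 89 = 91$)
$V{\left(B \right)} = - \frac{20}{3}$ ($V{\left(B \right)} = -5 - \frac{5}{3} = - \frac{20}{3}$)
$I V{\left(Q{\left(c \right)} \right)} = 91 \left(- \frac{20}{3}\right) = - \frac{1820}{3}$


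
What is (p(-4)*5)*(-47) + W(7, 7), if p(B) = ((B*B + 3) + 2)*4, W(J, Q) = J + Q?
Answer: -19726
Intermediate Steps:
p(B) = 20 + 4*B² (p(B) = ((B² + 3) + 2)*4 = ((3 + B²) + 2)*4 = (5 + B²)*4 = 20 + 4*B²)
(p(-4)*5)*(-47) + W(7, 7) = ((20 + 4*(-4)²)*5)*(-47) + (7 + 7) = ((20 + 4*16)*5)*(-47) + 14 = ((20 + 64)*5)*(-47) + 14 = (84*5)*(-47) + 14 = 420*(-47) + 14 = -19740 + 14 = -19726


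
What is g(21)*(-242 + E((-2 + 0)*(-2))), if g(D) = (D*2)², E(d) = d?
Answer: -419832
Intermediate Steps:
g(D) = 4*D² (g(D) = (2*D)² = 4*D²)
g(21)*(-242 + E((-2 + 0)*(-2))) = (4*21²)*(-242 + (-2 + 0)*(-2)) = (4*441)*(-242 - 2*(-2)) = 1764*(-242 + 4) = 1764*(-238) = -419832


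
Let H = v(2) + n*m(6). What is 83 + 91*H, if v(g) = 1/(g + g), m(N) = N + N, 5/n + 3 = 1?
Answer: -10497/4 ≈ -2624.3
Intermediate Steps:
n = -5/2 (n = 5/(-3 + 1) = 5/(-2) = 5*(-½) = -5/2 ≈ -2.5000)
m(N) = 2*N
v(g) = 1/(2*g)
H = -119/4 (H = (½)/2 - 5*6 = (½)*(½) - 5/2*12 = ¼ - 30 = -119/4 ≈ -29.750)
83 + 91*H = 83 + 91*(-119/4) = 83 - 10829/4 = -10497/4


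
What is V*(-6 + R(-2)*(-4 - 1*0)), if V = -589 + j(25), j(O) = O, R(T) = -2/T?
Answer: 5640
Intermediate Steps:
V = -564 (V = -589 + 25 = -564)
V*(-6 + R(-2)*(-4 - 1*0)) = -564*(-6 + (-2/(-2))*(-4 - 1*0)) = -564*(-6 + (-2*(-½))*(-4 + 0)) = -564*(-6 + 1*(-4)) = -564*(-6 - 4) = -564*(-10) = 5640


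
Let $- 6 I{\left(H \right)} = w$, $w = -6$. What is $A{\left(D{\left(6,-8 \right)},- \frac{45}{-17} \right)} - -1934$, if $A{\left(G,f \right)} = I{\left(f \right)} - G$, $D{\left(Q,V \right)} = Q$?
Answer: $1929$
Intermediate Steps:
$I{\left(H \right)} = 1$ ($I{\left(H \right)} = \left(- \frac{1}{6}\right) \left(-6\right) = 1$)
$A{\left(G,f \right)} = 1 - G$
$A{\left(D{\left(6,-8 \right)},- \frac{45}{-17} \right)} - -1934 = \left(1 - 6\right) - -1934 = \left(1 - 6\right) + 1934 = -5 + 1934 = 1929$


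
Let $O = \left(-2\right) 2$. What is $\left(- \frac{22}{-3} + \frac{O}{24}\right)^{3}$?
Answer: $\frac{79507}{216} \approx 368.09$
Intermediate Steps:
$O = -4$
$\left(- \frac{22}{-3} + \frac{O}{24}\right)^{3} = \left(- \frac{22}{-3} - \frac{4}{24}\right)^{3} = \left(\left(-22\right) \left(- \frac{1}{3}\right) - \frac{1}{6}\right)^{3} = \left(\frac{22}{3} - \frac{1}{6}\right)^{3} = \left(\frac{43}{6}\right)^{3} = \frac{79507}{216}$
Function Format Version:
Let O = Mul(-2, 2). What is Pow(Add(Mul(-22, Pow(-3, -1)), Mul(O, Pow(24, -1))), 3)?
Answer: Rational(79507, 216) ≈ 368.09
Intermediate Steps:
O = -4
Pow(Add(Mul(-22, Pow(-3, -1)), Mul(O, Pow(24, -1))), 3) = Pow(Add(Mul(-22, Pow(-3, -1)), Mul(-4, Pow(24, -1))), 3) = Pow(Add(Mul(-22, Rational(-1, 3)), Mul(-4, Rational(1, 24))), 3) = Pow(Add(Rational(22, 3), Rational(-1, 6)), 3) = Pow(Rational(43, 6), 3) = Rational(79507, 216)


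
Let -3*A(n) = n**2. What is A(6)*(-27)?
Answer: 324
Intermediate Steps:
A(n) = -n**2/3
A(6)*(-27) = -1/3*6**2*(-27) = -1/3*36*(-27) = -12*(-27) = 324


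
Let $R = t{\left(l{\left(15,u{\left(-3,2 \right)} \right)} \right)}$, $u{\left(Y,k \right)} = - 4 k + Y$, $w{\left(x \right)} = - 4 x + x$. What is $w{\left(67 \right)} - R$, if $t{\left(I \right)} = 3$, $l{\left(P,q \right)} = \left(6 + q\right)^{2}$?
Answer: $-204$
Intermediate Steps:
$w{\left(x \right)} = - 3 x$
$u{\left(Y,k \right)} = Y - 4 k$
$R = 3$
$w{\left(67 \right)} - R = \left(-3\right) 67 - 3 = -201 - 3 = -204$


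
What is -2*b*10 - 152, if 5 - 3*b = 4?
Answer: -476/3 ≈ -158.67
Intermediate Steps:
b = ⅓ (b = 5/3 - ⅓*4 = 5/3 - 4/3 = ⅓ ≈ 0.33333)
-2*b*10 - 152 = -2*⅓*10 - 152 = -⅔*10 - 152 = -20/3 - 152 = -476/3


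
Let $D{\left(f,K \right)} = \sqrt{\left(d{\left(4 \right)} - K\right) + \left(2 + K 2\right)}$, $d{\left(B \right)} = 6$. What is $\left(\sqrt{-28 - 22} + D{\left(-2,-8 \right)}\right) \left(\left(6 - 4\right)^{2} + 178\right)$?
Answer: $910 i \sqrt{2} \approx 1286.9 i$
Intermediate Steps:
$D{\left(f,K \right)} = \sqrt{8 + K}$ ($D{\left(f,K \right)} = \sqrt{\left(6 - K\right) + \left(2 + K 2\right)} = \sqrt{\left(6 - K\right) + \left(2 + 2 K\right)} = \sqrt{8 + K}$)
$\left(\sqrt{-28 - 22} + D{\left(-2,-8 \right)}\right) \left(\left(6 - 4\right)^{2} + 178\right) = \left(\sqrt{-28 - 22} + \sqrt{8 - 8}\right) \left(\left(6 - 4\right)^{2} + 178\right) = \left(\sqrt{-50} + \sqrt{0}\right) \left(\left(6 - 4\right)^{2} + 178\right) = \left(5 i \sqrt{2} + 0\right) \left(2^{2} + 178\right) = 5 i \sqrt{2} \left(4 + 178\right) = 5 i \sqrt{2} \cdot 182 = 910 i \sqrt{2}$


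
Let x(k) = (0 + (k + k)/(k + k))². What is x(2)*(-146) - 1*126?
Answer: -272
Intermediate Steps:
x(k) = 1 (x(k) = (0 + (2*k)/((2*k)))² = (0 + (2*k)*(1/(2*k)))² = (0 + 1)² = 1² = 1)
x(2)*(-146) - 1*126 = 1*(-146) - 1*126 = -146 - 126 = -272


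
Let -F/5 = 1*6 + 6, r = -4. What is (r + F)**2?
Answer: 4096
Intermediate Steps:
F = -60 (F = -5*(1*6 + 6) = -5*(6 + 6) = -5*12 = -60)
(r + F)**2 = (-4 - 60)**2 = (-64)**2 = 4096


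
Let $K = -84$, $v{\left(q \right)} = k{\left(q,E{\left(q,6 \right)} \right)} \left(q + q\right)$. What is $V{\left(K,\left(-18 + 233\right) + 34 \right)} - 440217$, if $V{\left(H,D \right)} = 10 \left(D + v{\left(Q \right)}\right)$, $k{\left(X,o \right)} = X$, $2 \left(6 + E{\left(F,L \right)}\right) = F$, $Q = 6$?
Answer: $-437007$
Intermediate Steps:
$E{\left(F,L \right)} = -6 + \frac{F}{2}$
$v{\left(q \right)} = 2 q^{2}$ ($v{\left(q \right)} = q \left(q + q\right) = q 2 q = 2 q^{2}$)
$V{\left(H,D \right)} = 720 + 10 D$ ($V{\left(H,D \right)} = 10 \left(D + 2 \cdot 6^{2}\right) = 10 \left(D + 2 \cdot 36\right) = 10 \left(D + 72\right) = 10 \left(72 + D\right) = 720 + 10 D$)
$V{\left(K,\left(-18 + 233\right) + 34 \right)} - 440217 = \left(720 + 10 \left(\left(-18 + 233\right) + 34\right)\right) - 440217 = \left(720 + 10 \left(215 + 34\right)\right) - 440217 = \left(720 + 10 \cdot 249\right) - 440217 = \left(720 + 2490\right) - 440217 = 3210 - 440217 = -437007$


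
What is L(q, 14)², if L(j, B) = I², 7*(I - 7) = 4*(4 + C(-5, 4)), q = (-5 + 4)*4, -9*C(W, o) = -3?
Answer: 1568239201/194481 ≈ 8063.7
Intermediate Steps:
C(W, o) = ⅓ (C(W, o) = -⅑*(-3) = ⅓)
q = -4 (q = -1*4 = -4)
I = 199/21 (I = 7 + (4*(4 + ⅓))/7 = 7 + (4*(13/3))/7 = 7 + (⅐)*(52/3) = 7 + 52/21 = 199/21 ≈ 9.4762)
L(j, B) = 39601/441 (L(j, B) = (199/21)² = 39601/441)
L(q, 14)² = (39601/441)² = 1568239201/194481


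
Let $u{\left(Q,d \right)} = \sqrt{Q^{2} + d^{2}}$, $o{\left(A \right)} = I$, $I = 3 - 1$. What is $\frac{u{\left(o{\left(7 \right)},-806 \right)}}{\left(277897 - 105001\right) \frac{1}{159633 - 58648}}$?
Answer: $\frac{100985 \sqrt{162410}}{86448} \approx 470.77$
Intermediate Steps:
$I = 2$
$o{\left(A \right)} = 2$
$\frac{u{\left(o{\left(7 \right)},-806 \right)}}{\left(277897 - 105001\right) \frac{1}{159633 - 58648}} = \frac{\sqrt{2^{2} + \left(-806\right)^{2}}}{\left(277897 - 105001\right) \frac{1}{159633 - 58648}} = \frac{\sqrt{4 + 649636}}{172896 \cdot \frac{1}{100985}} = \frac{\sqrt{649640}}{172896 \cdot \frac{1}{100985}} = \frac{2 \sqrt{162410}}{\frac{172896}{100985}} = 2 \sqrt{162410} \cdot \frac{100985}{172896} = \frac{100985 \sqrt{162410}}{86448}$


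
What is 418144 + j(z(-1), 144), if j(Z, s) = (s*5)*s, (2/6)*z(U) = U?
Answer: 521824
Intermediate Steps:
z(U) = 3*U
j(Z, s) = 5*s² (j(Z, s) = (5*s)*s = 5*s²)
418144 + j(z(-1), 144) = 418144 + 5*144² = 418144 + 5*20736 = 418144 + 103680 = 521824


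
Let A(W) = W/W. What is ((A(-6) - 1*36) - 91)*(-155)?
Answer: 19530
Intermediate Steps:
A(W) = 1
((A(-6) - 1*36) - 91)*(-155) = ((1 - 1*36) - 91)*(-155) = ((1 - 36) - 91)*(-155) = (-35 - 91)*(-155) = -126*(-155) = 19530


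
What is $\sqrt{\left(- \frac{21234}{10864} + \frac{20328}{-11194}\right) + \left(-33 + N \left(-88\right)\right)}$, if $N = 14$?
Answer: $\frac{i \sqrt{293192743900631582}}{15201452} \approx 35.62 i$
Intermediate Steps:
$\sqrt{\left(- \frac{21234}{10864} + \frac{20328}{-11194}\right) + \left(-33 + N \left(-88\right)\right)} = \sqrt{\left(- \frac{21234}{10864} + \frac{20328}{-11194}\right) + \left(-33 + 14 \left(-88\right)\right)} = \sqrt{\left(\left(-21234\right) \frac{1}{10864} + 20328 \left(- \frac{1}{11194}\right)\right) - 1265} = \sqrt{\left(- \frac{10617}{5432} - \frac{10164}{5597}\right) - 1265} = \sqrt{- \frac{114634197}{30402904} - 1265} = \sqrt{- \frac{38574307757}{30402904}} = \frac{i \sqrt{293192743900631582}}{15201452}$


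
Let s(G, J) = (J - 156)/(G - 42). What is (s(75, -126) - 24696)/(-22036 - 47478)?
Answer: 135875/382327 ≈ 0.35539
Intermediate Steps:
s(G, J) = (-156 + J)/(-42 + G)
(s(75, -126) - 24696)/(-22036 - 47478) = ((-156 - 126)/(-42 + 75) - 24696)/(-22036 - 47478) = (-282/33 - 24696)/(-69514) = ((1/33)*(-282) - 24696)*(-1/69514) = (-94/11 - 24696)*(-1/69514) = -271750/11*(-1/69514) = 135875/382327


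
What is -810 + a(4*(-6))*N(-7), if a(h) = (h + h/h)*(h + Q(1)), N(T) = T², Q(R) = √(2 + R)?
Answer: 26238 - 1127*√3 ≈ 24286.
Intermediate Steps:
a(h) = (1 + h)*(h + √3) (a(h) = (h + h/h)*(h + √(2 + 1)) = (h + 1)*(h + √3) = (1 + h)*(h + √3))
-810 + a(4*(-6))*N(-7) = -810 + (4*(-6) + √3 + (4*(-6))² + (4*(-6))*√3)*(-7)² = -810 + (-24 + √3 + (-24)² - 24*√3)*49 = -810 + (-24 + √3 + 576 - 24*√3)*49 = -810 + (552 - 23*√3)*49 = -810 + (27048 - 1127*√3) = 26238 - 1127*√3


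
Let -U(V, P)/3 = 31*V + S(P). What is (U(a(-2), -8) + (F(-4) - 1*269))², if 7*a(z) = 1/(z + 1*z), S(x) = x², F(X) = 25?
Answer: 146773225/784 ≈ 1.8721e+5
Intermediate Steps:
a(z) = 1/(14*z) (a(z) = 1/(7*(z + 1*z)) = 1/(7*(z + z)) = 1/(7*((2*z))) = (1/(2*z))/7 = 1/(14*z))
U(V, P) = -93*V - 3*P² (U(V, P) = -3*(31*V + P²) = -3*(P² + 31*V) = -93*V - 3*P²)
(U(a(-2), -8) + (F(-4) - 1*269))² = ((-93/(14*(-2)) - 3*(-8)²) + (25 - 1*269))² = ((-93*(-1)/(14*2) - 3*64) + (25 - 269))² = ((-93*(-1/28) - 192) - 244)² = ((93/28 - 192) - 244)² = (-5283/28 - 244)² = (-12115/28)² = 146773225/784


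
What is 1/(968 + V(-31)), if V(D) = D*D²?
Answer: -1/28823 ≈ -3.4695e-5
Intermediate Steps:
V(D) = D³
1/(968 + V(-31)) = 1/(968 + (-31)³) = 1/(968 - 29791) = 1/(-28823) = -1/28823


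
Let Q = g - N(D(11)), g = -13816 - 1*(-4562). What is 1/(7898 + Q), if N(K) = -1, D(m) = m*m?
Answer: -1/1355 ≈ -0.00073801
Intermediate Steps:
D(m) = m²
g = -9254 (g = -13816 + 4562 = -9254)
Q = -9253 (Q = -9254 - 1*(-1) = -9254 + 1 = -9253)
1/(7898 + Q) = 1/(7898 - 9253) = 1/(-1355) = -1/1355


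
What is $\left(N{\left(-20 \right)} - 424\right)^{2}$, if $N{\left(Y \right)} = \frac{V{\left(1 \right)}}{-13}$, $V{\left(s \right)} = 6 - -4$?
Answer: $\frac{30492484}{169} \approx 1.8043 \cdot 10^{5}$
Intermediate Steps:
$V{\left(s \right)} = 10$ ($V{\left(s \right)} = 6 + 4 = 10$)
$N{\left(Y \right)} = - \frac{10}{13}$ ($N{\left(Y \right)} = \frac{10}{-13} = 10 \left(- \frac{1}{13}\right) = - \frac{10}{13}$)
$\left(N{\left(-20 \right)} - 424\right)^{2} = \left(- \frac{10}{13} - 424\right)^{2} = \left(- \frac{5522}{13}\right)^{2} = \frac{30492484}{169}$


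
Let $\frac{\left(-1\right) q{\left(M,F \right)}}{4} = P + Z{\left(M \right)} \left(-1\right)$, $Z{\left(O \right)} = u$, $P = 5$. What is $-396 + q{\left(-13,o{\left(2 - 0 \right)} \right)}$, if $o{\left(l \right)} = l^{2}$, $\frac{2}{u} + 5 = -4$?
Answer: $- \frac{3752}{9} \approx -416.89$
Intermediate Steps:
$u = - \frac{2}{9}$ ($u = \frac{2}{-5 - 4} = \frac{2}{-9} = 2 \left(- \frac{1}{9}\right) = - \frac{2}{9} \approx -0.22222$)
$Z{\left(O \right)} = - \frac{2}{9}$
$q{\left(M,F \right)} = - \frac{188}{9}$ ($q{\left(M,F \right)} = - 4 \left(5 - - \frac{2}{9}\right) = - 4 \left(5 + \frac{2}{9}\right) = \left(-4\right) \frac{47}{9} = - \frac{188}{9}$)
$-396 + q{\left(-13,o{\left(2 - 0 \right)} \right)} = -396 - \frac{188}{9} = - \frac{3752}{9}$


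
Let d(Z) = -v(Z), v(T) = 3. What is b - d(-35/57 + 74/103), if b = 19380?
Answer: 19383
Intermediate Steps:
d(Z) = -3 (d(Z) = -1*3 = -3)
b - d(-35/57 + 74/103) = 19380 - 1*(-3) = 19380 + 3 = 19383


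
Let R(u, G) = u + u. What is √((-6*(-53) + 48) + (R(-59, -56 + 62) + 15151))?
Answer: 3*√1711 ≈ 124.09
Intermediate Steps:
R(u, G) = 2*u
√((-6*(-53) + 48) + (R(-59, -56 + 62) + 15151)) = √((-6*(-53) + 48) + (2*(-59) + 15151)) = √((318 + 48) + (-118 + 15151)) = √(366 + 15033) = √15399 = 3*√1711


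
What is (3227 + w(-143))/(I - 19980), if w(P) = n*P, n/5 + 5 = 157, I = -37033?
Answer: 105453/57013 ≈ 1.8496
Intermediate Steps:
n = 760 (n = -25 + 5*157 = -25 + 785 = 760)
w(P) = 760*P
(3227 + w(-143))/(I - 19980) = (3227 + 760*(-143))/(-37033 - 19980) = (3227 - 108680)/(-57013) = -105453*(-1/57013) = 105453/57013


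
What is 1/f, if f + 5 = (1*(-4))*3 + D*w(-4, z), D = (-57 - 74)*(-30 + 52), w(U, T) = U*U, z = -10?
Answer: -1/46129 ≈ -2.1678e-5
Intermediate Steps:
w(U, T) = U²
D = -2882 (D = -131*22 = -2882)
f = -46129 (f = -5 + ((1*(-4))*3 - 2882*(-4)²) = -5 + (-4*3 - 2882*16) = -5 + (-12 - 46112) = -5 - 46124 = -46129)
1/f = 1/(-46129) = -1/46129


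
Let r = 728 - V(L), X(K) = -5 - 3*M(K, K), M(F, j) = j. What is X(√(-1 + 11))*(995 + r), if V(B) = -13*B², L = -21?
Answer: -37280 - 22368*√10 ≈ -1.0801e+5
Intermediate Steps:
X(K) = -5 - 3*K
r = 6461 (r = 728 - (-13)*(-21)² = 728 - (-13)*441 = 728 - 1*(-5733) = 728 + 5733 = 6461)
X(√(-1 + 11))*(995 + r) = (-5 - 3*√(-1 + 11))*(995 + 6461) = (-5 - 3*√10)*7456 = -37280 - 22368*√10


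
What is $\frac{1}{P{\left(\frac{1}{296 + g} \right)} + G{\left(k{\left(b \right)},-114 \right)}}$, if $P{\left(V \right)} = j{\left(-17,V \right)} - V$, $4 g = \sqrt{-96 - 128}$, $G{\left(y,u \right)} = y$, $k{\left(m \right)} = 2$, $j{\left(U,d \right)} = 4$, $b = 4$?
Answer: $\frac{525484}{3151129} - \frac{i \sqrt{14}}{3151129} \approx 0.16676 - 1.1874 \cdot 10^{-6} i$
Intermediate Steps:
$g = i \sqrt{14}$ ($g = \frac{\sqrt{-96 - 128}}{4} = \frac{\sqrt{-224}}{4} = \frac{4 i \sqrt{14}}{4} = i \sqrt{14} \approx 3.7417 i$)
$P{\left(V \right)} = 4 - V$
$\frac{1}{P{\left(\frac{1}{296 + g} \right)} + G{\left(k{\left(b \right)},-114 \right)}} = \frac{1}{\left(4 - \frac{1}{296 + i \sqrt{14}}\right) + 2} = \frac{1}{6 - \frac{1}{296 + i \sqrt{14}}}$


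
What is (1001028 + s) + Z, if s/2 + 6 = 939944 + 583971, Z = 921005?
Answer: 4969851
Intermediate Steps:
s = 3047818 (s = -12 + 2*(939944 + 583971) = -12 + 2*1523915 = -12 + 3047830 = 3047818)
(1001028 + s) + Z = (1001028 + 3047818) + 921005 = 4048846 + 921005 = 4969851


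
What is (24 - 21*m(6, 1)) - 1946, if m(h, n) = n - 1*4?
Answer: -1859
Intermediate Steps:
m(h, n) = -4 + n (m(h, n) = n - 4 = -4 + n)
(24 - 21*m(6, 1)) - 1946 = (24 - 21*(-4 + 1)) - 1946 = (24 - 21*(-3)) - 1946 = (24 + 63) - 1946 = 87 - 1946 = -1859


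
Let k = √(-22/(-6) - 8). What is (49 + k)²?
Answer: (147 + I*√39)²/9 ≈ 2396.7 + 204.0*I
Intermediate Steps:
k = I*√39/3 (k = √(-22*(-⅙) - 8) = √(11/3 - 8) = √(-13/3) = I*√39/3 ≈ 2.0817*I)
(49 + k)² = (49 + I*√39/3)²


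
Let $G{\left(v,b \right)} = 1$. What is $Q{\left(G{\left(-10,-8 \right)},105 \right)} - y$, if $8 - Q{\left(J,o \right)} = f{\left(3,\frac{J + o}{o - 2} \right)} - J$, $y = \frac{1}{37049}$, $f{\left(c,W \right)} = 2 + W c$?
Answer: $\frac{14930644}{3816047} \approx 3.9126$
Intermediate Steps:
$y = \frac{1}{37049} \approx 2.6991 \cdot 10^{-5}$
$Q{\left(J,o \right)} = 6 + J - \frac{3 \left(J + o\right)}{-2 + o}$ ($Q{\left(J,o \right)} = 8 - \left(\left(2 + \frac{J + o}{o - 2} \cdot 3\right) - J\right) = 8 - \left(\left(2 + \frac{J + o}{-2 + o} 3\right) - J\right) = 8 - \left(\left(2 + \frac{3 \left(J + o\right)}{-2 + o}\right) - J\right) = 8 - \left(2 - J + \frac{3 \left(J + o\right)}{-2 + o}\right) = 6 + J - \frac{3 \left(J + o\right)}{-2 + o}$)
$Q{\left(G{\left(-10,-8 \right)},105 \right)} - y = \frac{-12 - 5 + 3 \cdot 105 + 1 \cdot 105}{-2 + 105} - \frac{1}{37049} = \frac{-12 - 5 + 315 + 105}{103} - \frac{1}{37049} = \frac{1}{103} \cdot 403 - \frac{1}{37049} = \frac{403}{103} - \frac{1}{37049} = \frac{14930644}{3816047}$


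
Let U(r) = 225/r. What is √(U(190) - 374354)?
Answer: I*√540565466/38 ≈ 611.84*I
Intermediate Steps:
√(U(190) - 374354) = √(225/190 - 374354) = √(225*(1/190) - 374354) = √(45/38 - 374354) = √(-14225407/38) = I*√540565466/38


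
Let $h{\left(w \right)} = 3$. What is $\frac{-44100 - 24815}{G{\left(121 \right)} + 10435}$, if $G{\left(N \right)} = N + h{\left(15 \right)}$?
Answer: $- \frac{68915}{10559} \approx -6.5267$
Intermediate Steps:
$G{\left(N \right)} = 3 + N$ ($G{\left(N \right)} = N + 3 = 3 + N$)
$\frac{-44100 - 24815}{G{\left(121 \right)} + 10435} = \frac{-44100 - 24815}{\left(3 + 121\right) + 10435} = \frac{-44100 - 24815}{124 + 10435} = - \frac{68915}{10559}$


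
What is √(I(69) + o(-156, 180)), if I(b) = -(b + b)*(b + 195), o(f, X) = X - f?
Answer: 16*I*√141 ≈ 189.99*I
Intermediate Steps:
I(b) = -2*b*(195 + b)
√(I(69) + o(-156, 180)) = √(-2*69*(195 + 69) + (180 - 1*(-156))) = √(-2*69*264 + (180 + 156)) = √(-36432 + 336) = √(-36096) = 16*I*√141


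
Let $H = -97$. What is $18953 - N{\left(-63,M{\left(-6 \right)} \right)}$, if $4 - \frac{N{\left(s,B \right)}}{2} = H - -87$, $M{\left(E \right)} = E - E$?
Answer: $18925$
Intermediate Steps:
$M{\left(E \right)} = 0$
$N{\left(s,B \right)} = 28$ ($N{\left(s,B \right)} = 8 - 2 \left(-97 - -87\right) = 8 - 2 \left(-97 + 87\right) = 8 - -20 = 8 + 20 = 28$)
$18953 - N{\left(-63,M{\left(-6 \right)} \right)} = 18953 - 28 = 18925$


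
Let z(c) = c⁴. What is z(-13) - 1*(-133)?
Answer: 28694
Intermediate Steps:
z(-13) - 1*(-133) = (-13)⁴ - 1*(-133) = 28561 + 133 = 28694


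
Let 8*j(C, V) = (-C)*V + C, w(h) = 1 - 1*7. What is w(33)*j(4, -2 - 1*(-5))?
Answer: 6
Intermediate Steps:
w(h) = -6 (w(h) = 1 - 7 = -6)
j(C, V) = C/8 - C*V/8 (j(C, V) = ((-C)*V + C)/8 = (-C*V + C)/8 = (C - C*V)/8 = C/8 - C*V/8)
w(33)*j(4, -2 - 1*(-5)) = -3*4*(1 - (-2 - 1*(-5)))/4 = -3*4*(1 - (-2 + 5))/4 = -3*4*(1 - 1*3)/4 = -3*4*(1 - 3)/4 = -3*4*(-2)/4 = -6*(-1) = 6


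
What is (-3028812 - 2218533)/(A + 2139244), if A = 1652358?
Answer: -5247345/3791602 ≈ -1.3839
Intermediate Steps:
(-3028812 - 2218533)/(A + 2139244) = (-3028812 - 2218533)/(1652358 + 2139244) = -5247345/3791602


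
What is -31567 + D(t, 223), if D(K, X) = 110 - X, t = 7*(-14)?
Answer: -31680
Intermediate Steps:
t = -98
-31567 + D(t, 223) = -31567 + (110 - 1*223) = -31567 + (110 - 223) = -31567 - 113 = -31680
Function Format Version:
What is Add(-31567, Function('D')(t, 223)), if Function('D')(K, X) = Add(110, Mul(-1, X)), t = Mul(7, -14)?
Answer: -31680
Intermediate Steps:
t = -98
Add(-31567, Function('D')(t, 223)) = Add(-31567, Add(110, Mul(-1, 223))) = Add(-31567, Add(110, -223)) = Add(-31567, -113) = -31680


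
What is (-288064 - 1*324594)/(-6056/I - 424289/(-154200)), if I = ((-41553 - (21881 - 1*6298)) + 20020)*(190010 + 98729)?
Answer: -84369961434433237200/378919739218703 ≈ -2.2266e+5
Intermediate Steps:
I = -10716836724 (I = ((-41553 - (21881 - 6298)) + 20020)*288739 = ((-41553 - 1*15583) + 20020)*288739 = ((-41553 - 15583) + 20020)*288739 = (-57136 + 20020)*288739 = -37116*288739 = -10716836724)
(-288064 - 1*324594)/(-6056/I - 424289/(-154200)) = (-288064 - 1*324594)/(-6056/(-10716836724) - 424289/(-154200)) = (-288064 - 324594)/(-6056*(-1/10716836724) - 424289*(-1/154200)) = -612658/(1514/2679209181 + 424289/154200) = -612658/378919739218703/137711351903400 = -612658*137711351903400/378919739218703 = -84369961434433237200/378919739218703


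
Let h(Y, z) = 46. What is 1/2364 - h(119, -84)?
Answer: -108743/2364 ≈ -46.000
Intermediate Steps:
1/2364 - h(119, -84) = 1/2364 - 1*46 = 1/2364 - 46 = -108743/2364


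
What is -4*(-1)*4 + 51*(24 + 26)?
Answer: 2566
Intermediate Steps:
-4*(-1)*4 + 51*(24 + 26) = 4*4 + 51*50 = 16 + 2550 = 2566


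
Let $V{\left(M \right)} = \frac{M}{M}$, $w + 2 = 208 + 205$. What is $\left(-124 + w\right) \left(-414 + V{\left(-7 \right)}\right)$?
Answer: $-118531$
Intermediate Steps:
$w = 411$ ($w = -2 + \left(208 + 205\right) = -2 + 413 = 411$)
$V{\left(M \right)} = 1$
$\left(-124 + w\right) \left(-414 + V{\left(-7 \right)}\right) = \left(-124 + 411\right) \left(-414 + 1\right) = 287 \left(-413\right) = -118531$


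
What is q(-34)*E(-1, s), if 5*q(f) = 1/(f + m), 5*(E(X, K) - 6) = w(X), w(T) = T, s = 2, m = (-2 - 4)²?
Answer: 29/50 ≈ 0.58000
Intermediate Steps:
m = 36 (m = (-6)² = 36)
E(X, K) = 6 + X/5
q(f) = 1/(5*(36 + f)) (q(f) = 1/(5*(f + 36)) = 1/(5*(36 + f)))
q(-34)*E(-1, s) = (1/(5*(36 - 34)))*(6 + (⅕)*(-1)) = ((⅕)/2)*(6 - ⅕) = ((⅕)*(½))*(29/5) = (⅒)*(29/5) = 29/50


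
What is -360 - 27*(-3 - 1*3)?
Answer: -198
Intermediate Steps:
-360 - 27*(-3 - 1*3) = -360 - 27*(-3 - 3) = -360 - 27*(-6) = -360 + 162 = -198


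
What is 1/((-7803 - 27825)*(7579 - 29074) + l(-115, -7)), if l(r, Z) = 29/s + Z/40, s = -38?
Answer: 760/582026132887 ≈ 1.3058e-9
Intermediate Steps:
l(r, Z) = -29/38 + Z/40 (l(r, Z) = 29/(-38) + Z/40 = 29*(-1/38) + Z*(1/40) = -29/38 + Z/40)
1/((-7803 - 27825)*(7579 - 29074) + l(-115, -7)) = 1/((-7803 - 27825)*(7579 - 29074) + (-29/38 + (1/40)*(-7))) = 1/(-35628*(-21495) + (-29/38 - 7/40)) = 1/(765823860 - 713/760) = 1/(582026132887/760) = 760/582026132887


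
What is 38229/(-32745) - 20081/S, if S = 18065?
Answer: -89877282/39435895 ≈ -2.2791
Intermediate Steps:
38229/(-32745) - 20081/S = 38229/(-32745) - 20081/18065 = 38229*(-1/32745) - 20081*1/18065 = -12743/10915 - 20081/18065 = -89877282/39435895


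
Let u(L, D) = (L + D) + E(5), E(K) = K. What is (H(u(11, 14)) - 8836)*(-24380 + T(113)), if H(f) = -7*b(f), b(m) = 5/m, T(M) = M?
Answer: 428903047/2 ≈ 2.1445e+8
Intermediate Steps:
u(L, D) = 5 + D + L (u(L, D) = (L + D) + 5 = (D + L) + 5 = 5 + D + L)
H(f) = -35/f
(H(u(11, 14)) - 8836)*(-24380 + T(113)) = (-35/(5 + 14 + 11) - 8836)*(-24380 + 113) = (-35/30 - 8836)*(-24267) = (-35*1/30 - 8836)*(-24267) = (-7/6 - 8836)*(-24267) = -53023/6*(-24267) = 428903047/2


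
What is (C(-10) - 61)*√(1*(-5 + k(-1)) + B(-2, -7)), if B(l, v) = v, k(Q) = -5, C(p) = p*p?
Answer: 39*I*√17 ≈ 160.8*I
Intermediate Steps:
C(p) = p²
(C(-10) - 61)*√(1*(-5 + k(-1)) + B(-2, -7)) = ((-10)² - 61)*√(1*(-5 - 5) - 7) = (100 - 61)*√(1*(-10) - 7) = 39*√(-10 - 7) = 39*√(-17) = 39*(I*√17) = 39*I*√17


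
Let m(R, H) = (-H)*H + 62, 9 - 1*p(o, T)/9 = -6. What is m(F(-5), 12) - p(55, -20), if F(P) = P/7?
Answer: -217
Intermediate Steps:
p(o, T) = 135 (p(o, T) = 81 - 9*(-6) = 81 + 54 = 135)
F(P) = P/7 (F(P) = P*(⅐) = P/7)
m(R, H) = 62 - H² (m(R, H) = -H² + 62 = 62 - H²)
m(F(-5), 12) - p(55, -20) = (62 - 1*12²) - 1*135 = (62 - 1*144) - 135 = (62 - 144) - 135 = -82 - 135 = -217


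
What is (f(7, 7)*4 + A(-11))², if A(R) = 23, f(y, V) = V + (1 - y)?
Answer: 729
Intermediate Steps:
f(y, V) = 1 + V - y
(f(7, 7)*4 + A(-11))² = ((1 + 7 - 1*7)*4 + 23)² = ((1 + 7 - 7)*4 + 23)² = (1*4 + 23)² = (4 + 23)² = 27² = 729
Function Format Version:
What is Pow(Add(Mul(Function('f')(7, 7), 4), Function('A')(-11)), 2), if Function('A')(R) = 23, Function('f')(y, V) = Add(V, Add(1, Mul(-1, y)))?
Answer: 729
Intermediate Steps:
Function('f')(y, V) = Add(1, V, Mul(-1, y))
Pow(Add(Mul(Function('f')(7, 7), 4), Function('A')(-11)), 2) = Pow(Add(Mul(Add(1, 7, Mul(-1, 7)), 4), 23), 2) = Pow(Add(Mul(Add(1, 7, -7), 4), 23), 2) = Pow(Add(Mul(1, 4), 23), 2) = Pow(Add(4, 23), 2) = Pow(27, 2) = 729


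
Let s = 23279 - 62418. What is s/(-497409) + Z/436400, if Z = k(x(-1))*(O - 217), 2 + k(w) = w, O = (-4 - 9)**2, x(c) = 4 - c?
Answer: 1063039544/13566830475 ≈ 0.078356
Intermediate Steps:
O = 169 (O = (-13)**2 = 169)
k(w) = -2 + w
s = -39139
Z = -144 (Z = (-2 + (4 - 1*(-1)))*(169 - 217) = (-2 + (4 + 1))*(-48) = (-2 + 5)*(-48) = 3*(-48) = -144)
s/(-497409) + Z/436400 = -39139/(-497409) - 144/436400 = -39139*(-1/497409) - 144*1/436400 = 39139/497409 - 9/27275 = 1063039544/13566830475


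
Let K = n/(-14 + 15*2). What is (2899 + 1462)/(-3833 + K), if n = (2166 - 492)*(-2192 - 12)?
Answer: -1246/66979 ≈ -0.018603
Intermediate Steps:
n = -3689496 (n = 1674*(-2204) = -3689496)
K = -461187/2 (K = -3689496/(-14 + 15*2) = -3689496/(-14 + 30) = -3689496/16 = -3689496*1/16 = -461187/2 ≈ -2.3059e+5)
(2899 + 1462)/(-3833 + K) = (2899 + 1462)/(-3833 - 461187/2) = 4361/(-468853/2) = 4361*(-2/468853) = -1246/66979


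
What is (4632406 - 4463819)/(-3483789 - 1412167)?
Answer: -168587/4895956 ≈ -0.034434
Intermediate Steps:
(4632406 - 4463819)/(-3483789 - 1412167) = 168587/(-4895956) = 168587*(-1/4895956) = -168587/4895956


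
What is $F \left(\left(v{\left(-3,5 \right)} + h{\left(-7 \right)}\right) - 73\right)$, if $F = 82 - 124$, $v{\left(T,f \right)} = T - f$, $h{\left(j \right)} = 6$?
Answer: $3150$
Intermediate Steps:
$F = -42$ ($F = 82 - 124 = -42$)
$F \left(\left(v{\left(-3,5 \right)} + h{\left(-7 \right)}\right) - 73\right) = - 42 \left(\left(\left(-3 - 5\right) + 6\right) - 73\right) = - 42 \left(\left(-8 + 6\right) - 73\right) = - 42 \left(-2 - 73\right) = \left(-42\right) \left(-75\right) = 3150$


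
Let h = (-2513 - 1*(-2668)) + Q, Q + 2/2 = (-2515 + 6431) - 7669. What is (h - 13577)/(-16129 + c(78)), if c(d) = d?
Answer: 17176/16051 ≈ 1.0701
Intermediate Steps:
Q = -3754 (Q = -1 + ((-2515 + 6431) - 7669) = -1 + (3916 - 7669) = -1 - 3753 = -3754)
h = -3599 (h = (-2513 - 1*(-2668)) - 3754 = (-2513 + 2668) - 3754 = 155 - 3754 = -3599)
(h - 13577)/(-16129 + c(78)) = (-3599 - 13577)/(-16129 + 78) = -17176/(-16051) = -17176*(-1/16051) = 17176/16051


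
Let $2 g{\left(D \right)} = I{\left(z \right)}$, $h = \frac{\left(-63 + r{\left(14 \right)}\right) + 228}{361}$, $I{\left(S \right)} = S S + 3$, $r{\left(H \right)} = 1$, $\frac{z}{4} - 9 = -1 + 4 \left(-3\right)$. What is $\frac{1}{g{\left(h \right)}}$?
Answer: $\frac{2}{259} \approx 0.007722$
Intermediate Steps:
$z = -16$ ($z = 36 + 4 \left(-1 + 4 \left(-3\right)\right) = 36 + 4 \left(-1 - 12\right) = 36 + 4 \left(-13\right) = 36 - 52 = -16$)
$I{\left(S \right)} = 3 + S^{2}$ ($I{\left(S \right)} = S^{2} + 3 = 3 + S^{2}$)
$h = \frac{166}{361}$ ($h = \frac{\left(-63 + 1\right) + 228}{361} = \left(-62 + 228\right) \frac{1}{361} = 166 \cdot \frac{1}{361} = \frac{166}{361} \approx 0.45983$)
$g{\left(D \right)} = \frac{259}{2}$ ($g{\left(D \right)} = \frac{3 + \left(-16\right)^{2}}{2} = \frac{3 + 256}{2} = \frac{1}{2} \cdot 259 = \frac{259}{2}$)
$\frac{1}{g{\left(h \right)}} = \frac{1}{\frac{259}{2}} = \frac{2}{259}$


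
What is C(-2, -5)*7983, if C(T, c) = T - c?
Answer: 23949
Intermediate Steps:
C(-2, -5)*7983 = (-2 - 1*(-5))*7983 = (-2 + 5)*7983 = 3*7983 = 23949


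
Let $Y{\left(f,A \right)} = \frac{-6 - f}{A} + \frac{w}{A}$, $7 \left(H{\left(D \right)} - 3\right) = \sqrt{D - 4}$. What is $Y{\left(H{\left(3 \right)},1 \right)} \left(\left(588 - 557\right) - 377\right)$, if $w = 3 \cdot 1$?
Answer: $2076 + \frac{346 i}{7} \approx 2076.0 + 49.429 i$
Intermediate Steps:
$w = 3$
$H{\left(D \right)} = 3 + \frac{\sqrt{-4 + D}}{7}$ ($H{\left(D \right)} = 3 + \frac{\sqrt{D - 4}}{7} = 3 + \frac{\sqrt{-4 + D}}{7}$)
$Y{\left(f,A \right)} = \frac{3}{A} + \frac{-6 - f}{A}$ ($Y{\left(f,A \right)} = \frac{-6 - f}{A} + \frac{3}{A} = \frac{3}{A} + \frac{-6 - f}{A}$)
$Y{\left(H{\left(3 \right)},1 \right)} \left(\left(588 - 557\right) - 377\right) = \frac{-3 - \left(3 + \frac{\sqrt{-4 + 3}}{7}\right)}{1} \left(\left(588 - 557\right) - 377\right) = 1 \left(-3 - \left(3 + \frac{\sqrt{-1}}{7}\right)\right) \left(31 - 377\right) = 1 \left(-3 - \left(3 + \frac{i}{7}\right)\right) \left(-346\right) = 1 \left(-6 - \frac{i}{7}\right) \left(-346\right) = \left(-6 - \frac{i}{7}\right) \left(-346\right) = 2076 + \frac{346 i}{7}$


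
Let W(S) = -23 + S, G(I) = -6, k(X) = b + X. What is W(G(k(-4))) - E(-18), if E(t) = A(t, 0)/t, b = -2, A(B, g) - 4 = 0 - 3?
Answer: -521/18 ≈ -28.944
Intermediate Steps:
A(B, g) = 1 (A(B, g) = 4 + (0 - 3) = 4 - 3 = 1)
k(X) = -2 + X
E(t) = 1/t
W(G(k(-4))) - E(-18) = (-23 - 6) - 1/(-18) = -29 - 1*(-1/18) = -29 + 1/18 = -521/18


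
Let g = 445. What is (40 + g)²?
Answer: 235225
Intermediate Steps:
(40 + g)² = (40 + 445)² = 485² = 235225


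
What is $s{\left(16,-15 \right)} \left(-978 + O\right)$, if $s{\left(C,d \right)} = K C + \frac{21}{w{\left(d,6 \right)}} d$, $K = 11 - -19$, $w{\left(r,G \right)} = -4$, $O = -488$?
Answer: $- \frac{1638255}{2} \approx -8.1913 \cdot 10^{5}$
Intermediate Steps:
$K = 30$ ($K = 11 + 19 = 30$)
$s{\left(C,d \right)} = 30 C - \frac{21 d}{4}$ ($s{\left(C,d \right)} = 30 C + \frac{21}{-4} d = 30 C + 21 \left(- \frac{1}{4}\right) d = 30 C - \frac{21 d}{4}$)
$s{\left(16,-15 \right)} \left(-978 + O\right) = \left(30 \cdot 16 - - \frac{315}{4}\right) \left(-978 - 488\right) = \left(480 + \frac{315}{4}\right) \left(-1466\right) = \frac{2235}{4} \left(-1466\right) = - \frac{1638255}{2}$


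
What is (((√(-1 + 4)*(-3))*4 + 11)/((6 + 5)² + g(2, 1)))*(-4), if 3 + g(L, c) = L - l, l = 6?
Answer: -22/57 + 8*√3/19 ≈ 0.34332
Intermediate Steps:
g(L, c) = -9 + L (g(L, c) = -3 + (L - 1*6) = -3 + (L - 6) = -3 + (-6 + L) = -9 + L)
(((√(-1 + 4)*(-3))*4 + 11)/((6 + 5)² + g(2, 1)))*(-4) = (((√(-1 + 4)*(-3))*4 + 11)/((6 + 5)² + (-9 + 2)))*(-4) = (((√3*(-3))*4 + 11)/(11² - 7))*(-4) = ((-3*√3*4 + 11)/(121 - 7))*(-4) = ((-12*√3 + 11)/114)*(-4) = ((11 - 12*√3)*(1/114))*(-4) = (11/114 - 2*√3/19)*(-4) = -22/57 + 8*√3/19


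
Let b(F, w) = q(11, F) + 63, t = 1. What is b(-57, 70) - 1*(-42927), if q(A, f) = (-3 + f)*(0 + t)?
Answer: 42930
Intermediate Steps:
q(A, f) = -3 + f (q(A, f) = (-3 + f)*(0 + 1) = (-3 + f)*1 = -3 + f)
b(F, w) = 60 + F (b(F, w) = (-3 + F) + 63 = 60 + F)
b(-57, 70) - 1*(-42927) = (60 - 57) - 1*(-42927) = 3 + 42927 = 42930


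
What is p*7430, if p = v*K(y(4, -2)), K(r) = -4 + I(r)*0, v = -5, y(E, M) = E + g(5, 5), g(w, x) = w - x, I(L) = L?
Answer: 148600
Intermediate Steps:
y(E, M) = E (y(E, M) = E + (5 - 1*5) = E + (5 - 5) = E + 0 = E)
K(r) = -4 (K(r) = -4 + r*0 = -4 + 0 = -4)
p = 20 (p = -5*(-4) = 20)
p*7430 = 20*7430 = 148600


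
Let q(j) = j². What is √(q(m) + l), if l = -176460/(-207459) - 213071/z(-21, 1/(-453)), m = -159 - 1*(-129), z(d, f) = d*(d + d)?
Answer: √12610945489682/138306 ≈ 25.676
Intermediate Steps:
z(d, f) = 2*d² (z(d, f) = d*(2*d) = 2*d²)
m = -30 (m = -159 + 129 = -30)
l = -699172363/2904426 (l = -176460/(-207459) - 213071/(2*(-21)²) = -176460*(-1/207459) - 213071/(2*441) = 58820/69153 - 213071/882 = -699172363/2904426 ≈ -240.73)
√(q(m) + l) = √((-30)² - 699172363/2904426) = √(900 - 699172363/2904426) = √(1914811037/2904426) = √12610945489682/138306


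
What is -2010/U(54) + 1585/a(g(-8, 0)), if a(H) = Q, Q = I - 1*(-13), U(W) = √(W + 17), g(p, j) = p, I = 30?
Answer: 1585/43 - 2010*√71/71 ≈ -201.68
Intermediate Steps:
U(W) = √(17 + W)
Q = 43 (Q = 30 - 1*(-13) = 30 + 13 = 43)
a(H) = 43
-2010/U(54) + 1585/a(g(-8, 0)) = -2010/√(17 + 54) + 1585/43 = -2010*√71/71 + 1585*(1/43) = -2010*√71/71 + 1585/43 = 1585/43 - 2010*√71/71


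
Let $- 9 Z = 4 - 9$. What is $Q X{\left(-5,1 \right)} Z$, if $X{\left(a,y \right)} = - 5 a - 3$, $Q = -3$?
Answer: $- \frac{110}{3} \approx -36.667$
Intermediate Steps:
$X{\left(a,y \right)} = -3 - 5 a$
$Z = \frac{5}{9}$ ($Z = - \frac{4 - 9}{9} = \left(- \frac{1}{9}\right) \left(-5\right) = \frac{5}{9} \approx 0.55556$)
$Q X{\left(-5,1 \right)} Z = - 3 \left(-3 - -25\right) \frac{5}{9} = - 3 \left(-3 + 25\right) \frac{5}{9} = \left(-3\right) 22 \cdot \frac{5}{9} = \left(-66\right) \frac{5}{9} = - \frac{110}{3}$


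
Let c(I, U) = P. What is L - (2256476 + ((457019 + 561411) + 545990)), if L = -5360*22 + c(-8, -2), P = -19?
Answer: -3938835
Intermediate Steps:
c(I, U) = -19
L = -117939 (L = -5360*22 - 19 = -1072*110 - 19 = -117920 - 19 = -117939)
L - (2256476 + ((457019 + 561411) + 545990)) = -117939 - (2256476 + ((457019 + 561411) + 545990)) = -117939 - (2256476 + (1018430 + 545990)) = -117939 - (2256476 + 1564420) = -117939 - 1*3820896 = -117939 - 3820896 = -3938835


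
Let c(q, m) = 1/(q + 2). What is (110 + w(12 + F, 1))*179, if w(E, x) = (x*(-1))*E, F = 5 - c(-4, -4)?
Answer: 33115/2 ≈ 16558.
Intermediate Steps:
c(q, m) = 1/(2 + q)
F = 11/2 (F = 5 - 1/(2 - 4) = 5 - 1/(-2) = 5 - 1*(-½) = 5 + ½ = 11/2 ≈ 5.5000)
w(E, x) = -E*x (w(E, x) = (-x)*E = -E*x)
(110 + w(12 + F, 1))*179 = (110 - 1*(12 + 11/2)*1)*179 = (110 - 1*35/2*1)*179 = (110 - 35/2)*179 = (185/2)*179 = 33115/2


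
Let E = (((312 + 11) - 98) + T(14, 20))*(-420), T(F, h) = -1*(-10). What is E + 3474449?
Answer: 3375749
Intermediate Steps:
T(F, h) = 10
E = -98700 (E = (((312 + 11) - 98) + 10)*(-420) = ((323 - 98) + 10)*(-420) = (225 + 10)*(-420) = 235*(-420) = -98700)
E + 3474449 = -98700 + 3474449 = 3375749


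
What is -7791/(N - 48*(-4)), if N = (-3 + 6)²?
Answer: -2597/67 ≈ -38.761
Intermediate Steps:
N = 9 (N = 3² = 9)
-7791/(N - 48*(-4)) = -7791/(9 - 48*(-4)) = -7791/(9 + 192) = -7791/201 = -7791*1/201 = -2597/67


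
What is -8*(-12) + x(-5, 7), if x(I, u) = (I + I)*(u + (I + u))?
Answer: 6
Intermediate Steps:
x(I, u) = 2*I*(I + 2*u) (x(I, u) = (2*I)*(I + 2*u) = 2*I*(I + 2*u))
-8*(-12) + x(-5, 7) = -8*(-12) + 2*(-5)*(-5 + 2*7) = 96 + 2*(-5)*(-5 + 14) = 96 + 2*(-5)*9 = 96 - 90 = 6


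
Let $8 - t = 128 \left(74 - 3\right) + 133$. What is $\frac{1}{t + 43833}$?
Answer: $\frac{1}{34620} \approx 2.8885 \cdot 10^{-5}$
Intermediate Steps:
$t = -9213$ ($t = 8 - \left(128 \left(74 - 3\right) + 133\right) = 8 - \left(128 \cdot 71 + 133\right) = 8 - \left(9088 + 133\right) = 8 - 9221 = -9213$)
$\frac{1}{t + 43833} = \frac{1}{-9213 + 43833} = \frac{1}{34620}$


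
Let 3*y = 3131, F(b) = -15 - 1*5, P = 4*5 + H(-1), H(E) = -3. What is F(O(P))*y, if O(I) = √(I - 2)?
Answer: -62620/3 ≈ -20873.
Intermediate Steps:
P = 17 (P = 4*5 - 3 = 20 - 3 = 17)
O(I) = √(-2 + I)
F(b) = -20 (F(b) = -15 - 5 = -20)
y = 3131/3 (y = (⅓)*3131 = 3131/3 ≈ 1043.7)
F(O(P))*y = -20*3131/3 = -62620/3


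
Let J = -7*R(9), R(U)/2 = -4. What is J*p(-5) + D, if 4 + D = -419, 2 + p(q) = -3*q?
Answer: 305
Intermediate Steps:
p(q) = -2 - 3*q
D = -423 (D = -4 - 419 = -423)
R(U) = -8 (R(U) = 2*(-4) = -8)
J = 56 (J = -7*(-8) = 56)
J*p(-5) + D = 56*(-2 - 3*(-5)) - 423 = 56*(-2 + 15) - 423 = 56*13 - 423 = 728 - 423 = 305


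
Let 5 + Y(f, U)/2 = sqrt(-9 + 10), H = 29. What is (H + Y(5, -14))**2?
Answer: 441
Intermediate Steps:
Y(f, U) = -8 (Y(f, U) = -10 + 2*sqrt(-9 + 10) = -10 + 2*sqrt(1) = -10 + 2*1 = -10 + 2 = -8)
(H + Y(5, -14))**2 = (29 - 8)**2 = 21**2 = 441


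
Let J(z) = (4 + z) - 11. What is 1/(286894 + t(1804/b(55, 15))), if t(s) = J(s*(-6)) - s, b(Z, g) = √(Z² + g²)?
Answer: 466191375/133744165266433 + 31570*√130/133744165266433 ≈ 3.4884e-6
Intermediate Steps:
J(z) = -7 + z
t(s) = -7 - 7*s (t(s) = (-7 + s*(-6)) - s = (-7 - 6*s) - s = -7 - 7*s)
1/(286894 + t(1804/b(55, 15))) = 1/(286894 + (-7 - 12628/(√(55² + 15²)))) = 1/(286894 + (-7 - 12628/(√(3025 + 225)))) = 1/(286894 + (-7 - 12628/(√3250))) = 1/(286894 + (-7 - 12628/(5*√130))) = 1/(286894 + (-7 - 12628*√130/650)) = 1/(286894 + (-7 - 6314*√130/325)) = 1/(286887 - 6314*√130/325)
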